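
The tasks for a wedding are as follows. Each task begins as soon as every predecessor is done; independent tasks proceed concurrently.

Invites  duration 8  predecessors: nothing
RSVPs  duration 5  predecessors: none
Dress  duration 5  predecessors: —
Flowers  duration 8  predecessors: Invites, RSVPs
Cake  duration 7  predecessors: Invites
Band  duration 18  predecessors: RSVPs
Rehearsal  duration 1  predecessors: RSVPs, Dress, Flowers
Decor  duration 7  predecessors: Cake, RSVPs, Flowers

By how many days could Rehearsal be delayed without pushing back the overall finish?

Critical path: Invites→Flowers→Decor = 8+8+7 = 23, so the finish is 23 days.
Rehearsal finishes as early as 17 and must finish by 23.
Float = 23 − 17 = 6.

6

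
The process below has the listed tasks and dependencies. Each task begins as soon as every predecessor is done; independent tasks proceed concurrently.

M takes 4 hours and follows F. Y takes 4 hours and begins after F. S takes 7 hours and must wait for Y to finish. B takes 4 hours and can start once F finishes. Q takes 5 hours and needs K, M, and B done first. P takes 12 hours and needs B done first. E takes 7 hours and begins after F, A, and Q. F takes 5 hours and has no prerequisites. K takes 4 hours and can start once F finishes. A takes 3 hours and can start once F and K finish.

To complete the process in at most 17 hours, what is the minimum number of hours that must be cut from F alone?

Current finish: 21 hours; target: 17.
F is on every critical path, so each hour cut from F cuts the finish by one (this holds down to a finish of 17).
Need 21 − 17 = 4 hours off F → F becomes 1 hour, finish becomes 17.

4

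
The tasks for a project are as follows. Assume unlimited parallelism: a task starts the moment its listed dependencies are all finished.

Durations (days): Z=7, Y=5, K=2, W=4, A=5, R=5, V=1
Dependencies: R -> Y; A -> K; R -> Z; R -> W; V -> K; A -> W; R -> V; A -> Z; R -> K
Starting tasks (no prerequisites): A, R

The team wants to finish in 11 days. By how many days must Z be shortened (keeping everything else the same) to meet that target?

Current finish: 12 days; target: 11.
Z is on every critical path, so each day cut from Z cuts the finish by one (this holds down to a finish of 10).
Need 12 − 11 = 1 day off Z → Z becomes 6 days, finish becomes 11.

1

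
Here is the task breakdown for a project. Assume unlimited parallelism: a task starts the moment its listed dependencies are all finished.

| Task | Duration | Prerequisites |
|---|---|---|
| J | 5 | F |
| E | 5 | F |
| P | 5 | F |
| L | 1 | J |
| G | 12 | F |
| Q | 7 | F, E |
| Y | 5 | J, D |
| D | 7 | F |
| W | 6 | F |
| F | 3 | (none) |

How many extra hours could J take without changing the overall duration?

The longest chain is F→E→Q = 3+5+7 = 15; overall finish 15 hours.
Longest path through J: 13 hours (earliest finish 8, latest finish 10).
So J can slip 10 − 8 = 2 hours.

2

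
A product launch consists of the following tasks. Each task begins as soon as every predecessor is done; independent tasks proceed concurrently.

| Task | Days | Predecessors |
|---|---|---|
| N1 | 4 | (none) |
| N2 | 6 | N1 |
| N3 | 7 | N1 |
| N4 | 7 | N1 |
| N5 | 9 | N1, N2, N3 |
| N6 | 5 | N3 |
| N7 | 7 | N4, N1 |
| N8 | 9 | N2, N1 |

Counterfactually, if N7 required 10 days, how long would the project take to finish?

As given, the longest chain is N1→N3→N5 = 4+7+9 = 20, so the finish is 20 days.
N7 has 2 days of float (longest path through it is 18).
New critical path: N1→N4→N7 = 4+7+10 = 21 ⇒ 21 days.

21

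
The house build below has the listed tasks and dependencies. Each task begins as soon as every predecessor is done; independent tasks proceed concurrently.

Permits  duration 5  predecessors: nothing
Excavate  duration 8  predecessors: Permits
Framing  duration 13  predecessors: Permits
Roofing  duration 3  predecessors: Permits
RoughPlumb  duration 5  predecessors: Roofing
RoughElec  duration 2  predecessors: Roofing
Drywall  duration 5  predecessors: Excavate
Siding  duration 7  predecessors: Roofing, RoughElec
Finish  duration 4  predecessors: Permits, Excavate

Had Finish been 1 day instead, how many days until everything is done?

As given, the longest chain is Permits→Excavate→Drywall = 5+8+5 = 18, so the finish is 18 days.
Finish is off the critical path — its longest chain is 17 days, giving 1 of slack.
The critical path is still Permits→Excavate→Drywall; finish is now 18 days.

18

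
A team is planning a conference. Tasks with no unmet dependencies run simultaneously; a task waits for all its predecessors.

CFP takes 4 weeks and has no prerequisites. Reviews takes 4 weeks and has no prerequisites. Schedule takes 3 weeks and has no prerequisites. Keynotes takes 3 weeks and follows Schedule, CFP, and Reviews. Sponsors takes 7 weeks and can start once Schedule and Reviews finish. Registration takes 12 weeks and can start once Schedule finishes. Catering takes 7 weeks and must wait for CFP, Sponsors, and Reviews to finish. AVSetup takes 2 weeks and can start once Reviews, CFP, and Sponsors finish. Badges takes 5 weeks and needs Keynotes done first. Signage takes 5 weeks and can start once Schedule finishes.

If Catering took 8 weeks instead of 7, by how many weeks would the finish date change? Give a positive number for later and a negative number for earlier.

1

Critical path before the change: Reviews→Sponsors→Catering = 4+7+7 = 18 giving 18 weeks.
Since Catering is critical, the +1 change carries straight to that chain (now 19 weeks).
The critical path is still Reviews→Sponsors→Catering; finish is now 19 weeks.
Change in finish: 19 − 18 = +1 weeks.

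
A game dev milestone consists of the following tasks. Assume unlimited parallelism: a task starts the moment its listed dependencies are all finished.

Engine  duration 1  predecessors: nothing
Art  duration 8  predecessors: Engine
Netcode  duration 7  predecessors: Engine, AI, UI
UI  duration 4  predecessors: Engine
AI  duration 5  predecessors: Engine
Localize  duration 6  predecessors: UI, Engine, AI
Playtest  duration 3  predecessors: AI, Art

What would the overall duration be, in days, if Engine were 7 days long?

19

Baseline: Engine→AI→Netcode = 1+5+7 = 13 → 13 days.
Engine is on the critical path; changing it to 7 makes that path 19 days.
No other chain overtakes it, so the finish is 19 days.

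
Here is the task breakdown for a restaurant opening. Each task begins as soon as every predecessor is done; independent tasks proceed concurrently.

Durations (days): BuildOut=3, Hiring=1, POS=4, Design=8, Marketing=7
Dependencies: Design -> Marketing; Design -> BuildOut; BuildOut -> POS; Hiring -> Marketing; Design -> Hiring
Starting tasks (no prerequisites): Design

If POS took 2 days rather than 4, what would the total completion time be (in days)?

Baseline: Design→Hiring→Marketing = 8+1+7 = 16 → 16 days.
POS is off the critical path — its longest chain is 15 days, giving 1 of slack.
The critical path is still Design→Hiring→Marketing; finish is now 16 days.

16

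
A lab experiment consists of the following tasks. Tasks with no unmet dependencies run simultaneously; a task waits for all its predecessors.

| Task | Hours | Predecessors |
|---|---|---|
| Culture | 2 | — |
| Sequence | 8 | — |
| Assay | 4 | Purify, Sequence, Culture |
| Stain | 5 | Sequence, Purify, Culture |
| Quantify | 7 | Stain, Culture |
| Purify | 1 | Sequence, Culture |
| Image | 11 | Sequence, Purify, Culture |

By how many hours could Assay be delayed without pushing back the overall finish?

8

The longest chain is Sequence→Purify→Stain→Quantify = 8+1+5+7 = 21; overall finish 21 hours.
Assay finishes as early as 13 and must finish by 21.
So Assay can slip 21 − 13 = 8 hours.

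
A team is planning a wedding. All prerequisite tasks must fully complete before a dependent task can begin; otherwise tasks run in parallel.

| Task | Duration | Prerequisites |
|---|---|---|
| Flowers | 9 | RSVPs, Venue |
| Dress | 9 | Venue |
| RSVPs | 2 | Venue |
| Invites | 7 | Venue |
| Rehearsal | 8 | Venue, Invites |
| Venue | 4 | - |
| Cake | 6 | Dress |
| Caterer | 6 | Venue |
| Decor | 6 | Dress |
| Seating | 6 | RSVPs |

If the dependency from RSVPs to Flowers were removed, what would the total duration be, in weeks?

Before: longest chain Venue→Invites→Rehearsal = 4+7+8 = 19, finish 19.
Without RSVPs→Flowers, Flowers's earliest start moves from 6 to 4.
After: Venue→Invites→Rehearsal = 4+7+8 = 19 → 19 weeks.

19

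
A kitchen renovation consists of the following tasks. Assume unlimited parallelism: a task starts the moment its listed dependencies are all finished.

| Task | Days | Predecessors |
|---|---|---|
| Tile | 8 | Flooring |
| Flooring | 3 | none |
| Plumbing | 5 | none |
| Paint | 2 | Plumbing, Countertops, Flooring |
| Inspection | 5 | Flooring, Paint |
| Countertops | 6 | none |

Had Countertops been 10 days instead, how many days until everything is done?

17

The binding path is Countertops→Paint→Inspection = 6+2+5 = 13; finish at 13 days.
Countertops is on the critical path; changing it to 10 makes that path 17 days.
No other chain overtakes it, so the finish is 17 days.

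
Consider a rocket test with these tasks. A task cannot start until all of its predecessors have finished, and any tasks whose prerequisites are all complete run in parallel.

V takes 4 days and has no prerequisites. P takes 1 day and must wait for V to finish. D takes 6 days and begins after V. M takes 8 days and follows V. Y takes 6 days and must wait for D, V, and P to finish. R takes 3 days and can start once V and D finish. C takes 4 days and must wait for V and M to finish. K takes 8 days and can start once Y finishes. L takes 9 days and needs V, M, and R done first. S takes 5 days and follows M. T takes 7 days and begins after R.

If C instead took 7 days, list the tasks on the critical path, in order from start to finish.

Baseline: V→D→Y→K = 4+6+6+8 = 24 → 24 days.
The longest path through C is only 16 days, so C has float 8.
That remains the longest chain; total 24 days.

V, D, Y, K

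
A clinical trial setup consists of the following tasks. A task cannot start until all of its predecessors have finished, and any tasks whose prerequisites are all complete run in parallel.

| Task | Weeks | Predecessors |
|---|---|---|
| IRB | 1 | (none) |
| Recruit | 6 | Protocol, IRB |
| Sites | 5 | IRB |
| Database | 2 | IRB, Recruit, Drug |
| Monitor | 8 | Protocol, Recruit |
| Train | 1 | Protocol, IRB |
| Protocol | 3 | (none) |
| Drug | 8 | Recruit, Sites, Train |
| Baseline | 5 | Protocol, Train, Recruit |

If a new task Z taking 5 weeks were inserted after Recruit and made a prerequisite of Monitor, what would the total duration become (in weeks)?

22

Originally the clinical trial setup takes 19 weeks.
With Z inserted, Monitor now waits for max(Protocol, Recruit, Z).
New critical path: Protocol→Recruit→Z→Monitor = 3+6+5+8 = 22 ⇒ 22 weeks.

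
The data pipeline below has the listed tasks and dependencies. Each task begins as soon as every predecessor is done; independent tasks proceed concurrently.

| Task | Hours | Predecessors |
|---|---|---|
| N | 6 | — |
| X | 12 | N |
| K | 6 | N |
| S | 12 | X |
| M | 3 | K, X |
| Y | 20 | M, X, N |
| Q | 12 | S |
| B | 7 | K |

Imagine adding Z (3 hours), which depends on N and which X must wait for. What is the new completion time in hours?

45

Originally the project takes 42 hours.
With Z inserted, X now waits for max(N, Z).
New critical path: N→Z→X→S→Q = 6+3+12+12+12 = 45 ⇒ 45 hours.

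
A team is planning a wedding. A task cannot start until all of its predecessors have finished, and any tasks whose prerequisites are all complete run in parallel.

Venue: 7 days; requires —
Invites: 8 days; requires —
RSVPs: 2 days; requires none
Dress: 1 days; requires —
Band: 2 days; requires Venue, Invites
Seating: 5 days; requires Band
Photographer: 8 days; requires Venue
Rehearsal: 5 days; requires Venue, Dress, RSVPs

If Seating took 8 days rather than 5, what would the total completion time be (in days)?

18

As given, the longest chain is Invites→Band→Seating = 8+2+5 = 15, so the finish is 15 days.
Seating is on the critical path; changing it to 8 makes that path 18 days.
That remains the longest chain; total 18 days.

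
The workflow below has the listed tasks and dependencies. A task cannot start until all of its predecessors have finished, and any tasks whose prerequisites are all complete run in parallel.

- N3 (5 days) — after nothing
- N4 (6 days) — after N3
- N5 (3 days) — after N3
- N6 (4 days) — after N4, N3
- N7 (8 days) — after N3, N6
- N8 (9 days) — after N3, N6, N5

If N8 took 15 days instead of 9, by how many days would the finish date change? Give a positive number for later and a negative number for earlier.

6

Baseline: N3→N4→N6→N8 = 5+6+4+9 = 24 → 24 days.
N8 lies on that path, so at 15 days the path becomes 30 days.
The critical path is still N3→N4→N6→N8; finish is now 30 days.
Change in finish: 30 − 24 = +6 days.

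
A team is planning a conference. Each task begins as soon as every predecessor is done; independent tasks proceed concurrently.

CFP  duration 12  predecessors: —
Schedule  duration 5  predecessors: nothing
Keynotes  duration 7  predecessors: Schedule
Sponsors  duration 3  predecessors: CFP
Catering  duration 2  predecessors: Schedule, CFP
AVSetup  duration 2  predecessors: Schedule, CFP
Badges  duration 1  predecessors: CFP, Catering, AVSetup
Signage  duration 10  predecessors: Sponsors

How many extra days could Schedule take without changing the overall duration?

Critical path: CFP→Sponsors→Signage = 12+3+10 = 25, so the finish is 25 days.
Schedule finishes as early as 5 and must finish by 18.
So Schedule can slip 18 − 5 = 13 days.

13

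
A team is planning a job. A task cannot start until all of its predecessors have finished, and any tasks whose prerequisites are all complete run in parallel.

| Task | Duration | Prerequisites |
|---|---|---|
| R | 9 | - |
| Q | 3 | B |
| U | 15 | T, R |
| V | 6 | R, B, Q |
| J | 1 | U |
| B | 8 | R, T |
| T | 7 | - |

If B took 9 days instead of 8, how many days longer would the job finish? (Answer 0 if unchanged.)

1

Actual critical path: R→B→Q→V = 9+8+3+6 = 26 ⇒ 26 days.
Since B is critical, the +1 change carries straight to that chain (now 27 days).
No other chain overtakes it, so the finish is 27 days.
Change in finish: 27 − 26 = +1 days.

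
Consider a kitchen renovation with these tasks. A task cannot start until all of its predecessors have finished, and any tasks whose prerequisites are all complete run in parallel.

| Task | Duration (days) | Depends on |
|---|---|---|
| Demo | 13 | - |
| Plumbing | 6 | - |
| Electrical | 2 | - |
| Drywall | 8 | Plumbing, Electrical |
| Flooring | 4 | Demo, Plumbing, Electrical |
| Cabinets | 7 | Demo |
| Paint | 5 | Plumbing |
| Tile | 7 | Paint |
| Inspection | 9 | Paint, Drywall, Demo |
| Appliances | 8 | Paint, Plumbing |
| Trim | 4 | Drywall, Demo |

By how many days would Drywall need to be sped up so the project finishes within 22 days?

1

Current finish: 23 days; target: 22.
Drywall is on every critical path, so each day cut from Drywall cuts the finish by one (this holds down to a finish of 22).
Need 23 − 22 = 1 day off Drywall → Drywall becomes 7 days, finish becomes 22.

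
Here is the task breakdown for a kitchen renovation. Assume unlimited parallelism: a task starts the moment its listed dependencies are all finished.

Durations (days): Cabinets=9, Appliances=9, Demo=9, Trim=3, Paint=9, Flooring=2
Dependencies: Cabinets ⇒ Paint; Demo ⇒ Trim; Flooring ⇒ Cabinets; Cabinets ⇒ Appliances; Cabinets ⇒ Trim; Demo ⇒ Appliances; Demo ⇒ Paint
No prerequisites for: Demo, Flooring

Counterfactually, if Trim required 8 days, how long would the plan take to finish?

Critical path before the change: Flooring→Cabinets→Paint = 2+9+9 = 20 giving 20 days.
Trim is off the critical path — its longest chain is 14 days, giving 6 of slack.
The critical path is still Flooring→Cabinets→Paint; finish is now 20 days.

20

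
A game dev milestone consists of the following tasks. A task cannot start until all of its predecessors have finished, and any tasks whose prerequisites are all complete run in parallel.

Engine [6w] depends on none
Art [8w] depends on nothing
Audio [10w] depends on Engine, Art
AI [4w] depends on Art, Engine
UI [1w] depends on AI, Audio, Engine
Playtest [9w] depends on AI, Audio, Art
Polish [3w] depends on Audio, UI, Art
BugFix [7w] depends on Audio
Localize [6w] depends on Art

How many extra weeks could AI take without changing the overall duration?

6

Art→Audio→Playtest = 8+10+9 = 27 sets the makespan at 27 weeks.
AI finishes as early as 12 and must finish by 18.
Float = 27 − 21 = 6.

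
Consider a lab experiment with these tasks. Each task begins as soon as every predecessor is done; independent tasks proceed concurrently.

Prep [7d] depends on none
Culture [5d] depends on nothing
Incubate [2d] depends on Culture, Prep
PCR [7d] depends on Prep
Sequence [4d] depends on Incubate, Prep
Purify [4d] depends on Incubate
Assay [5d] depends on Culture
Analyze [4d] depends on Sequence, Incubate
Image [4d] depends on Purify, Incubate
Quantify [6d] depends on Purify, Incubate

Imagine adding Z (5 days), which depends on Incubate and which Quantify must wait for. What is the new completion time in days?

20

Originally the project takes 19 days.
With Z inserted, Quantify now waits for max(Purify, Incubate, Z).
New critical path: Prep→Incubate→Z→Quantify = 7+2+5+6 = 20 ⇒ 20 days.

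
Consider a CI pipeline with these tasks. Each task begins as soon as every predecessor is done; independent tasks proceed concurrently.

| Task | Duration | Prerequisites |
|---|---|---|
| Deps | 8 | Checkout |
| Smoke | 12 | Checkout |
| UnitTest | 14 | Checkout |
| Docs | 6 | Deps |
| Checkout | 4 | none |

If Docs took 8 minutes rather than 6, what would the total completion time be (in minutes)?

20

The binding path is Checkout→Deps→Docs = 4+8+6 = 18; finish at 18 minutes.
Docs lies on that path, so at 8 minutes the path becomes 20 minutes.
The critical path is still Checkout→Deps→Docs; finish is now 20 minutes.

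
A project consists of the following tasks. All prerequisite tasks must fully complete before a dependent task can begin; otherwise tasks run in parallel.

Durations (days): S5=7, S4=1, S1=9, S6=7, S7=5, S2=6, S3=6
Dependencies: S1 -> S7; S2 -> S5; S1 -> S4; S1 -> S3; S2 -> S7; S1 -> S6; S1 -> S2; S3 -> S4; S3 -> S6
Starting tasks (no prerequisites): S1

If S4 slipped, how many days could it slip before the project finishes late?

6

Critical path: S1→S2→S5 = 9+6+7 = 22, so the finish is 22 days.
The longest chain containing S4 totals 16 days.
So S4 can slip 22 − 16 = 6 days.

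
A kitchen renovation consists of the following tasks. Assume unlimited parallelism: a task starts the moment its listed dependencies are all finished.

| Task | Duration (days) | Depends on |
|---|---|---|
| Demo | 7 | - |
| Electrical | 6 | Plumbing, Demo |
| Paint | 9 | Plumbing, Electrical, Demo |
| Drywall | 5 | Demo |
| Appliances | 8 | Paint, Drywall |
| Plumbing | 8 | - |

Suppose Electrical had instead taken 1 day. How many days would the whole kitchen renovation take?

Baseline: Plumbing→Electrical→Paint→Appliances = 8+6+9+8 = 31 → 31 days.
Electrical lies on that path, so at 1 day the path becomes 26 days.
No other chain overtakes it, so the finish is 26 days.

26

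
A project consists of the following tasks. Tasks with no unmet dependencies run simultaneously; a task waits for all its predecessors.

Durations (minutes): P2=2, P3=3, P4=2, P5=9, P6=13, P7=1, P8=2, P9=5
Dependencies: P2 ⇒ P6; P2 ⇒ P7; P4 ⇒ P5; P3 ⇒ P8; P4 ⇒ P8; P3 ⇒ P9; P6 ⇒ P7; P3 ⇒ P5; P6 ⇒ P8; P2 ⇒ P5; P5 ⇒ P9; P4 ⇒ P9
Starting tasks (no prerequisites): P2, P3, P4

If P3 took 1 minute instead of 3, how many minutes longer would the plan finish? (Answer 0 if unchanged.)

Critical path before the change: P3→P5→P9 = 3+9+5 = 17 giving 17 minutes.
P3 lies on that path, so at 1 minute the path becomes 15 minutes.
The binding chain switches to P2→P6→P8 = 2+13+2 = 17; finish 17 minutes.
Change in finish: 17 − 17 = +0 minutes.

0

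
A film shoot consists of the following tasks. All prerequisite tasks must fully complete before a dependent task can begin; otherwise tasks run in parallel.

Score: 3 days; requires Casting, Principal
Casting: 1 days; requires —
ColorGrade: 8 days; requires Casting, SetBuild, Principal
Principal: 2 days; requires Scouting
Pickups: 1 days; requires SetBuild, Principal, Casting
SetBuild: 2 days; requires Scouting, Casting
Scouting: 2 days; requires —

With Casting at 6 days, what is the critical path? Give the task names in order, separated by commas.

Baseline: Scouting→SetBuild→ColorGrade = 2+2+8 = 12 → 12 days.
Casting has 1 day of float (longest path through it is 11).
Now Casting→SetBuild→ColorGrade = 6+2+8 = 16 is longest, so the finish becomes 16 days.

Casting, SetBuild, ColorGrade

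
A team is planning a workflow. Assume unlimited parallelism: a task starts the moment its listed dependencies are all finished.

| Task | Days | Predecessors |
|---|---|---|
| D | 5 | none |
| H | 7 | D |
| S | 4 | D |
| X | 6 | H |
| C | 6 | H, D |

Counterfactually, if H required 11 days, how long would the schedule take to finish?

Baseline: D→H→X = 5+7+6 = 18 → 18 days.
Since H is critical, the +4 change carries straight to that chain (now 22 days).
The critical path is still D→H→X; finish is now 22 days.

22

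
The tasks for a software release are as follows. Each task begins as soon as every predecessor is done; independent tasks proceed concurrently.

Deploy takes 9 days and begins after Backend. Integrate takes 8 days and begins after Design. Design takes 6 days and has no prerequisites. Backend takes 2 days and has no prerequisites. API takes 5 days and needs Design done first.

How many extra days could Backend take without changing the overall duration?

Critical path: Design→Integrate = 6+8 = 14, so the finish is 14 days.
Backend finishes as early as 2 and must finish by 5.
Float = 14 − 11 = 3.

3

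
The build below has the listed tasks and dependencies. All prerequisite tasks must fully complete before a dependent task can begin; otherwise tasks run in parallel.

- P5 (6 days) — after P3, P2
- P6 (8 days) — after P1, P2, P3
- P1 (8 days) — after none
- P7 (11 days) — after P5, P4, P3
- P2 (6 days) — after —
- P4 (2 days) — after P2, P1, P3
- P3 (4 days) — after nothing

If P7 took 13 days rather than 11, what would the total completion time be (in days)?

25

As given, the longest chain is P2→P5→P7 = 6+6+11 = 23, so the finish is 23 days.
P7 lies on that path, so at 13 days the path becomes 25 days.
The critical path is still P2→P5→P7; finish is now 25 days.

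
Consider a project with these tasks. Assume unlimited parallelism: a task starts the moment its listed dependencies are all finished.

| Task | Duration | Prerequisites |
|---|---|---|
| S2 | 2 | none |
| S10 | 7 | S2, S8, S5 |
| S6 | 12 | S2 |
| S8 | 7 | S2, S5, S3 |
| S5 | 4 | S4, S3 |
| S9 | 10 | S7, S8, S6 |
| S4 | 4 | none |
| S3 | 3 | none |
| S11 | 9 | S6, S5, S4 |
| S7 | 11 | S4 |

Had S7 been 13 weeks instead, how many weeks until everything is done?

27

Actual critical path: S4→S7→S9 = 4+11+10 = 25 ⇒ 25 weeks.
S7 is on the critical path; changing it to 13 makes that path 27 weeks.
The critical path is still S4→S7→S9; finish is now 27 weeks.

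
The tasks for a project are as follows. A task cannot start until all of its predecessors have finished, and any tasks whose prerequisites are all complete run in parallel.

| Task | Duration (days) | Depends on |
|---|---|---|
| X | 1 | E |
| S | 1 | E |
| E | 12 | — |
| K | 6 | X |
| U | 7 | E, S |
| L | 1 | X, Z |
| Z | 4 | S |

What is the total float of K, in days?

Critical path: E→S→U = 12+1+7 = 20, so the finish is 20 days.
K finishes as early as 19 and must finish by 20.
So K can slip 20 − 19 = 1 day.

1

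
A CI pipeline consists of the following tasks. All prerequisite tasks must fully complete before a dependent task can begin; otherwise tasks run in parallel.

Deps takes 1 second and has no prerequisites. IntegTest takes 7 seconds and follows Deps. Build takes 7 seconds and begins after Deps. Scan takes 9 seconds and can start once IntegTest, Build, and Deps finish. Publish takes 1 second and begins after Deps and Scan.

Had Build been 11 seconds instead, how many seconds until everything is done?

Baseline: Deps→Build→Scan→Publish = 1+7+9+1 = 18 → 18 seconds.
Since Build is critical, the +4 change carries straight to that chain (now 22 seconds).
No other chain overtakes it, so the finish is 22 seconds.

22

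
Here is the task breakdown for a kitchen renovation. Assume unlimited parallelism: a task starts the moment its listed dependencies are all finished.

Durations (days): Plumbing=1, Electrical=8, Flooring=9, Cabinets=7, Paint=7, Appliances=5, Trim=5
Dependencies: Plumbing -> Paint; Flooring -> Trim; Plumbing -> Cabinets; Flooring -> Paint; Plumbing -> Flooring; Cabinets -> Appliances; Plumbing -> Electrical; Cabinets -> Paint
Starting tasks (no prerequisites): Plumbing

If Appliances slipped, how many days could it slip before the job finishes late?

Critical path: Plumbing→Flooring→Paint = 1+9+7 = 17, so the finish is 17 days.
Appliances finishes as early as 13 and must finish by 17.
Float = 17 − 13 = 4.

4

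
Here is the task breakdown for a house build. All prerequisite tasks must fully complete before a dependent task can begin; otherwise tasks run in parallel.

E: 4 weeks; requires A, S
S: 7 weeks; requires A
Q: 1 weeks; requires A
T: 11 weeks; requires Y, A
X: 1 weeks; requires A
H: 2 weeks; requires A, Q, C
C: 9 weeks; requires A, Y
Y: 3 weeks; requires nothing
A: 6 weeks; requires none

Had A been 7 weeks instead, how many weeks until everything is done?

The binding path is A→C→H = 6+9+2 = 17; finish at 17 weeks.
Since A is critical, the +1 change carries straight to that chain (now 18 weeks).
That remains the longest chain; total 18 weeks.

18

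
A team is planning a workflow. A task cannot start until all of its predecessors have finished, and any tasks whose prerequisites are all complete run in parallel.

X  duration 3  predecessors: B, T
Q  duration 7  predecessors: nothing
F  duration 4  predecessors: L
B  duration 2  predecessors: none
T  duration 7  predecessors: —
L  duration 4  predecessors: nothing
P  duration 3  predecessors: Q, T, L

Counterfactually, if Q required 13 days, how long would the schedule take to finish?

16

As given, the longest chain is Q→P = 7+3 = 10, so the finish is 10 days.
Q lies on that path, so at 13 days the path becomes 16 days.
No other chain overtakes it, so the finish is 16 days.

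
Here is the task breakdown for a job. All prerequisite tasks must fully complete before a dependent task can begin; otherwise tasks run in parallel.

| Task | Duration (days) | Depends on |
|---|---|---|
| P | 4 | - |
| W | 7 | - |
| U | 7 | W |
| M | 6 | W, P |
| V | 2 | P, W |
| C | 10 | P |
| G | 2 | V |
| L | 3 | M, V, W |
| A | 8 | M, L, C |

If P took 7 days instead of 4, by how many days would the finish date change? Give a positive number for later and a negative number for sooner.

1

Actual critical path: W→M→L→A = 7+6+3+8 = 24 ⇒ 24 days.
P is off the critical path — its longest chain is 22 days, giving 2 of slack.
Now P→C→A = 7+10+8 = 25 is longest, so the finish becomes 25 days.
Change in finish: 25 − 24 = +1 days.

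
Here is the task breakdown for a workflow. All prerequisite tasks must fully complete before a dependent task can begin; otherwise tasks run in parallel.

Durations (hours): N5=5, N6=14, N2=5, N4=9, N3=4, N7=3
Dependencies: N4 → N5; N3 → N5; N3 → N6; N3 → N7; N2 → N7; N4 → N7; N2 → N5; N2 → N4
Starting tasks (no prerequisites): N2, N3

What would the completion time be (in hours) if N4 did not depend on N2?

Before: longest chain N2→N4→N5 = 5+9+5 = 19, finish 19.
Without N2→N4, N4's earliest start moves from 5 to 0.
After: N3→N6 = 4+14 = 18 → 18 hours.

18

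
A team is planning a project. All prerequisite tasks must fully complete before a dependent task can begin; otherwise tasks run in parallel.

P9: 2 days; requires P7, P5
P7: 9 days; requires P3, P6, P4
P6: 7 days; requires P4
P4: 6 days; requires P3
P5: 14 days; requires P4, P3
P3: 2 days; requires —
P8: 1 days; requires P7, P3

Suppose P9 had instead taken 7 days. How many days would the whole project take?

31

Baseline: P3→P4→P6→P7→P9 = 2+6+7+9+2 = 26 → 26 days.
Since P9 is critical, the +5 change carries straight to that chain (now 31 days).
No other chain overtakes it, so the finish is 31 days.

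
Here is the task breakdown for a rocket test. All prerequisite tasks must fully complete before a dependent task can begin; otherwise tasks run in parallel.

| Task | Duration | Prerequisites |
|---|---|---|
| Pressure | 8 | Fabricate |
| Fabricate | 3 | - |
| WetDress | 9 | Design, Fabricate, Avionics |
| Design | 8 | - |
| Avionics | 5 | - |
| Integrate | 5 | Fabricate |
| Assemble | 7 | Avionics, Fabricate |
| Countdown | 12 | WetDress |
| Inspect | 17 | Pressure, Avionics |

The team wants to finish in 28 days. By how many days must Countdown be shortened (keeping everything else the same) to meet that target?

Current finish: 29 days; target: 28.
Countdown is on every critical path, so each day cut from Countdown cuts the finish by one (this holds down to a finish of 28).
Need 29 − 28 = 1 day off Countdown → Countdown becomes 11 days, finish becomes 28.

1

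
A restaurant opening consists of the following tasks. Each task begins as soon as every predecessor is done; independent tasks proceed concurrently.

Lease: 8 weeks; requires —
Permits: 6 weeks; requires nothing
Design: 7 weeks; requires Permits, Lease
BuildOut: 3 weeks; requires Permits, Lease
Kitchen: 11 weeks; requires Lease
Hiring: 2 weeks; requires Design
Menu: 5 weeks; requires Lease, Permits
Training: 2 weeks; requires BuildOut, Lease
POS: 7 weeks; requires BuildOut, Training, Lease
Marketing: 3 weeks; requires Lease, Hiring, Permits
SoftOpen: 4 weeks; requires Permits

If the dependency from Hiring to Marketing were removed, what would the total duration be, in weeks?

Before: longest chain Lease→Design→Hiring→Marketing = 8+7+2+3 = 20, finish 20.
Without Hiring→Marketing, Marketing's earliest start moves from 17 to 8.
New critical path: Lease→BuildOut→Training→POS = 8+3+2+7 = 20 ⇒ 20 weeks.

20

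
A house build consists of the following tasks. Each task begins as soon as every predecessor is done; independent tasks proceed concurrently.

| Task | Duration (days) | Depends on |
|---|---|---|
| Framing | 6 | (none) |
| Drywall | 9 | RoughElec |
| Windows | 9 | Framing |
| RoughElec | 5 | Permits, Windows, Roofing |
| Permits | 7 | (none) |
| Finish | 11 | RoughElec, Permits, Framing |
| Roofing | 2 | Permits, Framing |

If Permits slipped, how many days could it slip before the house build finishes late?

The longest chain is Framing→Windows→RoughElec→Finish = 6+9+5+11 = 31; overall finish 31 days.
The longest chain containing Permits totals 25 days.
Slack of Permits = 6 − 0 = 6 days.

6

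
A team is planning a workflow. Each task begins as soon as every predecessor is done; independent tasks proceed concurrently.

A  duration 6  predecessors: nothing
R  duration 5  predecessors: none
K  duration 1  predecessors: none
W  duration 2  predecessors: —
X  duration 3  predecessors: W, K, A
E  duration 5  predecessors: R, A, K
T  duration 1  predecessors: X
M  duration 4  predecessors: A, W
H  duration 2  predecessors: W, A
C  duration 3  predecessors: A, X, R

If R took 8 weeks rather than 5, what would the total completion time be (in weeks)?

13

Baseline: A→X→C = 6+3+3 = 12 → 12 weeks.
The longest path through R is only 10 weeks, so R has float 2.
New critical path: R→E = 8+5 = 13 ⇒ 13 weeks.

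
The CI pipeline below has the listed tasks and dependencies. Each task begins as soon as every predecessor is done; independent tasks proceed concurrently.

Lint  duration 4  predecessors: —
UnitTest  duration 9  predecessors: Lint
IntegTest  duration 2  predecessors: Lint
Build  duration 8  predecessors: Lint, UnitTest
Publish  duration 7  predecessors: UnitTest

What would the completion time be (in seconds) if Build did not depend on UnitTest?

20

With the dependency in place, Lint→UnitTest→Build = 4+9+8 = 21 sets the finish at 21 seconds.
Without UnitTest→Build, Build's earliest start moves from 13 to 4.
New critical path: Lint→UnitTest→Publish = 4+9+7 = 20 ⇒ 20 seconds.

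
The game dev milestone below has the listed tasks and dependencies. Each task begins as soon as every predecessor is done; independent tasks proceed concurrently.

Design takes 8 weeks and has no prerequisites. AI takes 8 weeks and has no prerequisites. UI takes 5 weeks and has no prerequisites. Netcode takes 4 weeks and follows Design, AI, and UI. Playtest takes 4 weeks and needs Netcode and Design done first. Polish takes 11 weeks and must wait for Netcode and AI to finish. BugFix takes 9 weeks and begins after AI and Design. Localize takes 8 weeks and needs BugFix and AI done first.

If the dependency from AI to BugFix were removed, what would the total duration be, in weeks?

25

With the dependency in place, Design→BugFix→Localize = 8+9+8 = 25 sets the finish at 25 weeks.
Dropping AI→BugFix doesn't change BugFix's earliest start (8); another predecessor still binds.
The longest chain is now Design→BugFix→Localize = 8+9+8 = 25, so the plan takes 25 weeks.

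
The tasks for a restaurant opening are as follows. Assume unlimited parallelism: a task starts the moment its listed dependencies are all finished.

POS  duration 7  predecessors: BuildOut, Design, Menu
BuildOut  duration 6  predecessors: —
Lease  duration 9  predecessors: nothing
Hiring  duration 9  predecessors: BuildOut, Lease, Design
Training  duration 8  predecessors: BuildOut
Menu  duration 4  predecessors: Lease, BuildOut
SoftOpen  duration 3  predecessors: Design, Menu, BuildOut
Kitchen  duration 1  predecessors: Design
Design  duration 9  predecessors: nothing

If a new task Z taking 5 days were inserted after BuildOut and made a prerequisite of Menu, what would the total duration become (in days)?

Originally the project takes 20 days.
With Z inserted, Menu now waits for max(Lease, BuildOut, Z).
New critical path: BuildOut→Z→Menu→POS = 6+5+4+7 = 22 ⇒ 22 days.

22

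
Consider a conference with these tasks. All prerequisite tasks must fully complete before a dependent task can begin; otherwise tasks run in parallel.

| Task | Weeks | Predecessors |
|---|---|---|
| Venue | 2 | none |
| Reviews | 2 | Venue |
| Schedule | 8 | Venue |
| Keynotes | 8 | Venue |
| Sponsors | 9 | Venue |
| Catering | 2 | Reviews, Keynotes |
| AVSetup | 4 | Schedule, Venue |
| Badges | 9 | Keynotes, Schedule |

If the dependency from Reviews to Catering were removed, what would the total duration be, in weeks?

Original critical path: Venue→Schedule→Badges = 2+8+9 = 19 ⇒ 19 weeks.
Dropping Reviews→Catering doesn't change Catering's earliest start (10); another predecessor still binds.
The longest chain is now Venue→Schedule→Badges = 2+8+9 = 19, so the job takes 19 weeks.

19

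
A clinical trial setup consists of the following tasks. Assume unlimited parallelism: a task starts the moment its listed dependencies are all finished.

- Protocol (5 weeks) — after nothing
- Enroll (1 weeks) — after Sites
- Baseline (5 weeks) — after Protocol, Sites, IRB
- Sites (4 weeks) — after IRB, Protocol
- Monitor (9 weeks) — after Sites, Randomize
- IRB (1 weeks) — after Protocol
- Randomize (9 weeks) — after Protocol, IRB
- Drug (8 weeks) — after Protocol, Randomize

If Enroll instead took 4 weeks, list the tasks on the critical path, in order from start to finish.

Protocol, IRB, Randomize, Monitor

As given, the longest chain is Protocol→IRB→Randomize→Monitor = 5+1+9+9 = 24, so the finish is 24 weeks.
Enroll has 13 weeks of float (longest path through it is 11).
That remains the longest chain; total 24 weeks.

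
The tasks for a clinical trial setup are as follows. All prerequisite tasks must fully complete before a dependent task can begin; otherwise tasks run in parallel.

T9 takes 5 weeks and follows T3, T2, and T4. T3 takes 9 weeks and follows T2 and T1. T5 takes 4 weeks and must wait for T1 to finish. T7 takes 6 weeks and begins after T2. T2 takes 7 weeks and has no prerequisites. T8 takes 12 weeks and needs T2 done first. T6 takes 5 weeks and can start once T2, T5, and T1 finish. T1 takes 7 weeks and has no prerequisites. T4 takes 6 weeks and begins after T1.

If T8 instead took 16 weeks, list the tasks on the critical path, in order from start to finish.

As given, the longest chain is T1→T3→T9 = 7+9+5 = 21, so the finish is 21 weeks.
The longest path through T8 is only 19 weeks, so T8 has float 2.
The binding chain switches to T2→T8 = 7+16 = 23; finish 23 weeks.

T2, T8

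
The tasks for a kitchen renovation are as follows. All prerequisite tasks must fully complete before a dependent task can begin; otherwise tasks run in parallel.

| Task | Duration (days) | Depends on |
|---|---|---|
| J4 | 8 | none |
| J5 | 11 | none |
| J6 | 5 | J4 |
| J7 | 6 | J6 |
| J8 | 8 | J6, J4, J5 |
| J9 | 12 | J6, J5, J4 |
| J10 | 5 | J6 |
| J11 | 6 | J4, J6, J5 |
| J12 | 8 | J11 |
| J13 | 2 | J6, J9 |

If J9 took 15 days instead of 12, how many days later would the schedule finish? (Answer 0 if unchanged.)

Actual critical path: J4→J6→J9→J13 = 8+5+12+2 = 27 ⇒ 27 days.
J9 is on the critical path; changing it to 15 makes that path 30 days.
No other chain overtakes it, so the finish is 30 days.
Change in finish: 30 − 27 = +3 days.

3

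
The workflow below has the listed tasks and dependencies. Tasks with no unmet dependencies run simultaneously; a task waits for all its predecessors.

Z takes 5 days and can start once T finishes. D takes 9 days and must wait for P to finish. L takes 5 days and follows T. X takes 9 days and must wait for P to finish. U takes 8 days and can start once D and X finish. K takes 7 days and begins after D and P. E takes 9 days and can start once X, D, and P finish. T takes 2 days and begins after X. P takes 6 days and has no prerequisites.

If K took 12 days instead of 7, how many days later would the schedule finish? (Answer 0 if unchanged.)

3

The binding path is P→D→E = 6+9+9 = 24; finish at 24 days.
K has 2 days of float (longest path through it is 22).
Now P→D→K = 6+9+12 = 27 is longest, so the finish becomes 27 days.
Change in finish: 27 − 24 = +3 days.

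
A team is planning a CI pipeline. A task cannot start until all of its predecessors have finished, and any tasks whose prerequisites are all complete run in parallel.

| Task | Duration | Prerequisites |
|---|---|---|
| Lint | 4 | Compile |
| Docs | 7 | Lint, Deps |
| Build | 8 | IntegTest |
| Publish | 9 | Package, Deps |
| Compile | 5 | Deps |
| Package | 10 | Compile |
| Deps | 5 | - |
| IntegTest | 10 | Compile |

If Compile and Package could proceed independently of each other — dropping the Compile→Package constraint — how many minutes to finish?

Original critical path: Deps→Compile→Package→Publish = 5+5+10+9 = 29 ⇒ 29 minutes.
Without Compile→Package, Package's earliest start moves from 10 to 0.
New critical path: Deps→Compile→IntegTest→Build = 5+5+10+8 = 28 ⇒ 28 minutes.

28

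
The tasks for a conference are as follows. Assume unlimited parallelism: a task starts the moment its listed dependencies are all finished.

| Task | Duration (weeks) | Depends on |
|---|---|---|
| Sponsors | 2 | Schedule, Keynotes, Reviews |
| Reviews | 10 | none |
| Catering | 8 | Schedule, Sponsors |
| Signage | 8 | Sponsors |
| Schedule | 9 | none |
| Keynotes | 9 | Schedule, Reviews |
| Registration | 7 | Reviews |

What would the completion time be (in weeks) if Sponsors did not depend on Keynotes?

20

With the dependency in place, Reviews→Keynotes→Sponsors→Catering = 10+9+2+8 = 29 sets the finish at 29 weeks.
Without Keynotes→Sponsors, Sponsors's earliest start moves from 19 to 10.
New critical path: Reviews→Sponsors→Catering = 10+2+8 = 20 ⇒ 20 weeks.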